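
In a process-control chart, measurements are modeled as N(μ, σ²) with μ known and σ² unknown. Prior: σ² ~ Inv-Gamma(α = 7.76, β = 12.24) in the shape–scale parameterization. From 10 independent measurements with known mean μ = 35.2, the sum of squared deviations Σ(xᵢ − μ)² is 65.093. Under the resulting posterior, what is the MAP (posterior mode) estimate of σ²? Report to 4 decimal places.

3.2548

With known mean μ and an Inverse-Gamma(α, β) prior on σ², the Normal likelihood is conjugate: posterior is Inv-Gamma(α + n/2, β + Σ(xᵢ−μ)²/2).
Posterior: Inv-Gamma(7.76 + 10/2, 12.24 + 65.093/2) = Inv-Gamma(12.76, 44.7865).
Mode = β/(α+1) = 44.7865/13.76 = 3.2548.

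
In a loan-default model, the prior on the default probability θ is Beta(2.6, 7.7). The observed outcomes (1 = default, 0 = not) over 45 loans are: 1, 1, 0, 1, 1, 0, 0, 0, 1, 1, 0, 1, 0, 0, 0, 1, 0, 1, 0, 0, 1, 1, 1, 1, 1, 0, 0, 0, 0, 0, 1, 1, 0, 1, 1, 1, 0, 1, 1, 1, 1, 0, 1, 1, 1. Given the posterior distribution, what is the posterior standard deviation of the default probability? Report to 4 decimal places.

The Beta prior is conjugate to a Binomial/Bernoulli likelihood; the update adds successes to α and failures to β.
Posterior: Beta(α+k, β+n−k) = Beta(2.6+26, 7.7+19) = Beta(28.6, 26.7).
Var = αβ/((α+β)²(α+β+1)) = 28.6·26.7/(55.3²·56.3) = 0.00443526; SD = √0.00443526 = 0.0666.

0.0666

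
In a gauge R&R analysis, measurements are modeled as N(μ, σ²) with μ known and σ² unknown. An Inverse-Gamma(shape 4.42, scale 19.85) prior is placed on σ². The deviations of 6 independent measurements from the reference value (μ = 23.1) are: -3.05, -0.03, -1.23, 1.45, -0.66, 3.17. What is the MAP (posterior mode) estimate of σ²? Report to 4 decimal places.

With known mean μ and an Inverse-Gamma(α, β) prior on σ², the Normal likelihood is conjugate: posterior is Inv-Gamma(α + n/2, β + Σ(xᵢ−μ)²/2).
Σ(xᵢ−μ)² = (-3.05)² + (-0.03)² + (-1.23)² + (1.45)² + (-0.66)² + (3.17)² = 23.4033.
Posterior: Inv-Gamma(4.42 + 6/2, 19.85 + 23.4033/2) = Inv-Gamma(7.42, 31.55165).
Mode = β/(α+1) = 31.55165/8.42 = 3.7472.

3.7472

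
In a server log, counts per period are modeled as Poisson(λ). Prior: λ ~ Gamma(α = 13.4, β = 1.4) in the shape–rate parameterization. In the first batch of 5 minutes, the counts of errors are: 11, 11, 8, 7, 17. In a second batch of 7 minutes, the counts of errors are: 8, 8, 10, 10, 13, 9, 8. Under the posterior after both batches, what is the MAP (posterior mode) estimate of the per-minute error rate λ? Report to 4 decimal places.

9.8806

With a Gamma(shape α, rate β) prior, the Poisson likelihood is conjugate: the posterior is Gamma(α + ΣXᵢ, β + n).
Batch 1: sum of counts S = 54 over n = 5 minutes.
After batch 1: Gamma(α+S, β+n) = Gamma(13.4+54, 1.4+5) = Gamma(67.4, 6.4).
Batch 2: sum of counts S = 66 over n = 7 minutes.
After batch 2: Gamma(α+S, β+n) = Gamma(67.4+66, 6.4+7) = Gamma(133.4, 13.4).
Mode of Gamma(α,β) for α≥1 is (α−1)/β = 132.4/13.4 = 9.8806.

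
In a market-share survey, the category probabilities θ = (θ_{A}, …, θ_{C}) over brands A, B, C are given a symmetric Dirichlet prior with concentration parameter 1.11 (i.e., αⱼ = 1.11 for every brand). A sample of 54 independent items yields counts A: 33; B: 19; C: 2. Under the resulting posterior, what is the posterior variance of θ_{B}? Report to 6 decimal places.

0.003904

The Dirichlet prior is conjugate to the Multinomial likelihood: each posterior αⱼ = prior αⱼ + observed count nⱼ.
Posterior concentration: (34.11, 20.11, 3.11), total = 57.33.
Var[θ_j] = α_j(Σα−α_j)/((Σα)²(Σα+1)) = 20.11·37.22/(57.33²·58.33) = 0.003904.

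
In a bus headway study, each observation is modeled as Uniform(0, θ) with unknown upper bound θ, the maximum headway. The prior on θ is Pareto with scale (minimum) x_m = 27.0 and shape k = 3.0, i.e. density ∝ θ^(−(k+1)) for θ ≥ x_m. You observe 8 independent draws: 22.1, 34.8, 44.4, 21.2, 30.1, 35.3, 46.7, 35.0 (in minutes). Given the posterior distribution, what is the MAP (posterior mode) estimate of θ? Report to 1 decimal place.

A Pareto(scale x_m, shape k) prior on the upper bound θ of Uniform(0, θ) is conjugate: posterior is Pareto(max(x_m, max xᵢ), k + n).
Sample maximum = 46.7; prior scale x_m = 27.0 → posterior scale = max = 46.7.
Posterior shape = 3.0 + 8 = 11.0.
The Pareto density is decreasing on [x_m, ∞), so the mode is x_m = 46.7.

46.7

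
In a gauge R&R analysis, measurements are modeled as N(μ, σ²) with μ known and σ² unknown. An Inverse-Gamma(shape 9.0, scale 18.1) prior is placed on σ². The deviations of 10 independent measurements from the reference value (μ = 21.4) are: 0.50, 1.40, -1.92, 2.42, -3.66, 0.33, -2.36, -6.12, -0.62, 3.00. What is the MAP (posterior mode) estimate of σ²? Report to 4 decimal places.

3.7955

With known mean μ and an Inverse-Gamma(α, β) prior on σ², the Normal likelihood is conjugate: posterior is Inv-Gamma(α + n/2, β + Σ(xᵢ−μ)²/2).
Σ(xᵢ−μ)² = (0.50)² + (1.40)² + (-1.92)² + (2.42)² + (-3.66)² + (0.33)² + (-2.36)² + (-6.12)² + (-0.62)² + (3.00)² = 77.6657.
Posterior: Inv-Gamma(9.0 + 10/2, 18.1 + 77.6657/2) = Inv-Gamma(14.00, 56.93285).
Mode = β/(α+1) = 56.93285/15.00 = 3.7955.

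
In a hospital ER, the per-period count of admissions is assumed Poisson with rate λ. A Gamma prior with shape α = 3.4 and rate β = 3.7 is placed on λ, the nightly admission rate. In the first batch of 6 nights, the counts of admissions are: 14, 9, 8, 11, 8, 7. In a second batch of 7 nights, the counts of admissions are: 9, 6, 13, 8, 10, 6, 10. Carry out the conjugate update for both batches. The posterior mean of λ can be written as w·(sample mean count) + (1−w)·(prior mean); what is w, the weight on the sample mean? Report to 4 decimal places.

0.7784

With a Gamma(shape α, rate β) prior, the Poisson likelihood is conjugate: the posterior is Gamma(α + ΣXᵢ, β + n).
Total number of nights: n = 6 + 7 = 13.
Posterior mean = (α₀+S)/(β₀+n) = [n/(β₀+n)]·(S/n) + [β₀/(β₀+n)]·(α₀/β₀), so only n and β₀ enter the weight.
Weight on data w = n/(β₀+n) = 13/(3.7+13) = 13/16.7 = 0.7784.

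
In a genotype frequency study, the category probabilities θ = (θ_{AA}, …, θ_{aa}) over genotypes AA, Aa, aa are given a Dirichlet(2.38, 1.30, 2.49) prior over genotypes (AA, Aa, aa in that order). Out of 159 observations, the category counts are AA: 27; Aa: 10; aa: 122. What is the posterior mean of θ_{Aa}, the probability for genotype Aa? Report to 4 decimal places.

0.0684

The Dirichlet prior is conjugate to the Multinomial likelihood: each posterior αⱼ = prior αⱼ + observed count nⱼ.
Posterior concentration: (29.38, 11.30, 124.49), total = 165.17.
E[θ_{Aa}|data] = α_{Aa}/Σα = 11.30/165.17 = 0.0684.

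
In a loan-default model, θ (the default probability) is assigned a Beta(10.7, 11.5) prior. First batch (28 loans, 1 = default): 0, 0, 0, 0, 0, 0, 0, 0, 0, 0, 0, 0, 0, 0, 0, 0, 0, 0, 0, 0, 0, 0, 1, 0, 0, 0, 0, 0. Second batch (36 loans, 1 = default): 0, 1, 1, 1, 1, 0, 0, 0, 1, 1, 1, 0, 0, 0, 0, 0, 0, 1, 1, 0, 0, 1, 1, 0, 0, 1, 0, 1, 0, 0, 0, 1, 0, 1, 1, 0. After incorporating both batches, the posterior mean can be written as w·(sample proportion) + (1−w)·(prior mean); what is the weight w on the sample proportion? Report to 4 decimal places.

0.7425

The Beta prior is conjugate to a Binomial/Bernoulli likelihood; the update adds successes to α and failures to β.
Total number of loans: n = 28 + 36 = 64.
Posterior mean = (α₀+k)/(α₀+β₀+n) = [n/(α₀+β₀+n)]·(k/n) + [(α₀+β₀)/(α₀+β₀+n)]·α₀/(α₀+β₀), so only n and the prior enter the weight.
The weight on the data is w = n/(α₀+β₀+n) = 64/(10.7+11.5+64) = 64/86.2 = 0.7425.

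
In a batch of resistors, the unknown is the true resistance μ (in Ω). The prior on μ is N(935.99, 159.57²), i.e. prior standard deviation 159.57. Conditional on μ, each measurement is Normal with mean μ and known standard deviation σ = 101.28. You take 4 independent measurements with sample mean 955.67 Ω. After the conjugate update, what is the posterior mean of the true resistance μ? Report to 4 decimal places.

953.8693

For Normal data with known variance σ², a Normal(μ₀, σ₀²) prior on μ is conjugate. Posterior precision = 1/σ₀² + n/σ²; posterior mean is the precision-weighted average of μ₀ and x̄.
n·x̄ = 4·955.67 = 3822.68.
σ₀² = 159.57² = 25462.5849, σ² = 101.28² = 10257.6384; σ² + n·σ₀² = 10257.6384 + 4·25462.5849 = 112107.978.
Posterior mean = (μ₀/σ₀² + n·x̄/σ²)/(1/σ₀² + n/σ²) = (σ²·μ₀ + σ₀²·n·x̄)/(σ² + n·σ₀²) = (10257.6384·935.99 + 25462.5849·3822.68)/112107.978 = 106936361.011548/112107.978 = 953.8693.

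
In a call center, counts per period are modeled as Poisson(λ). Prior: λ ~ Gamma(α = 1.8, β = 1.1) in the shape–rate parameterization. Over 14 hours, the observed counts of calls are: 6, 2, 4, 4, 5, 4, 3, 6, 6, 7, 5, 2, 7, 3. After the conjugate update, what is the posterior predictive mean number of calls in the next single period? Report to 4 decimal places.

With a Gamma(shape α, rate β) prior, the Poisson likelihood is conjugate: the posterior is Gamma(α + ΣXᵢ, β + n).
Sum of counts S = 64 over n = 14 hours.
Posterior: Gamma(α+S, β+n) = Gamma(1.8+64, 1.1+14) = Gamma(65.8, 15.1).
The predictive distribution for one future period is NegBinom with mean α/β = 4.3576.

4.3576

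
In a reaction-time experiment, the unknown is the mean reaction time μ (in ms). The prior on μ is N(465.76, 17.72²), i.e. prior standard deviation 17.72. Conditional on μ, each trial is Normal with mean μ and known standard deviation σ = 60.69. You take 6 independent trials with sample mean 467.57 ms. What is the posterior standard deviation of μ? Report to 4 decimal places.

For Normal data with known variance σ², a Normal(μ₀, σ₀²) prior on μ is conjugate. Posterior precision = 1/σ₀² + n/σ²; posterior mean is the precision-weighted average of μ₀ and x̄.
σ₀² = 17.72² = 313.9984, σ² = 60.69² = 3683.2761; σ² + n·σ₀² = 3683.2761 + 6·313.9984 = 5567.2665.
Posterior precision = 1/σ₀² + n/σ² = 1/313.9984 + 6/3683.2761 = (σ² + n·σ₀²)/(σ₀²σ²) = 5567.2665/(313.9984·3683.2761); posterior variance σₙ² = σ₀²σ²/(σ² + n·σ₀²) = 313.9984·3683.2761/5567.2665 = 207.739795.
Posterior SD = √σₙ² = √(313.9984·3683.2761/5567.2665) = 14.4132.

14.4132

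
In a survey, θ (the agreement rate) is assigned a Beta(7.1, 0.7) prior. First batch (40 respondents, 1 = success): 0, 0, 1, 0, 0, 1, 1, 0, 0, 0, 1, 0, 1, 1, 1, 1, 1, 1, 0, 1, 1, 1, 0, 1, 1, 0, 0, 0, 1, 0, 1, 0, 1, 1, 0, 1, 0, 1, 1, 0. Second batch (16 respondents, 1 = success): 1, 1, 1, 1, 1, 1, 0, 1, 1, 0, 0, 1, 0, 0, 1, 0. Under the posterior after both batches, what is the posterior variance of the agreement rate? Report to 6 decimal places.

The Beta prior is conjugate to a Binomial/Bernoulli likelihood; the update adds successes to α and failures to β.
After batch 1: Beta(7.1+22, 0.7+18) = Beta(29.1, 18.7).
After batch 2: Beta(29.1+10, 18.7+6) = Beta(39.1, 24.7).
Var = αβ/((α+β)²(α+β+1)) = 39.1·24.7/(63.8²·64.8) = 0.003661.

0.003661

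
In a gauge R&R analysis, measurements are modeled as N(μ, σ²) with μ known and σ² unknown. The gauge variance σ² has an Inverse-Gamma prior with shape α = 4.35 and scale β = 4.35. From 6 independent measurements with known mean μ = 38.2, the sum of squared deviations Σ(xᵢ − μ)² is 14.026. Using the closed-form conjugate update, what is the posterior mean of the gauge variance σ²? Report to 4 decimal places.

With known mean μ and an Inverse-Gamma(α, β) prior on σ², the Normal likelihood is conjugate: posterior is Inv-Gamma(α + n/2, β + Σ(xᵢ−μ)²/2).
Posterior: Inv-Gamma(4.35 + 6/2, 4.35 + 14.026/2) = Inv-Gamma(7.35, 11.3630).
E[σ²|data] = β/(α−1) = 11.3630/6.35 = 1.7894.

1.7894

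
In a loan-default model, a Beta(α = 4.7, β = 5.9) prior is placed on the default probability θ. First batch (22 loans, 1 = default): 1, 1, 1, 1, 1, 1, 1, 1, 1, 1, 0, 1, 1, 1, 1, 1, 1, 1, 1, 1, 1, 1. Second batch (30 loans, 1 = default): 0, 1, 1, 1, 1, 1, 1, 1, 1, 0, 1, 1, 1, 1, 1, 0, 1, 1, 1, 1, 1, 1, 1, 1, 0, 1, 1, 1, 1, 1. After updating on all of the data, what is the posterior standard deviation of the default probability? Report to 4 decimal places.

0.0476

The Beta prior is conjugate to a Binomial/Bernoulli likelihood; the update adds successes to α and failures to β.
After batch 1: Beta(4.7+21, 5.9+1) = Beta(25.7, 6.9).
After batch 2: Beta(25.7+26, 6.9+4) = Beta(51.7, 10.9).
Var = αβ/((α+β)²(α+β+1)) = 51.7·10.9/(62.6²·63.6) = 0.00226106; SD = √0.00226106 = 0.0476.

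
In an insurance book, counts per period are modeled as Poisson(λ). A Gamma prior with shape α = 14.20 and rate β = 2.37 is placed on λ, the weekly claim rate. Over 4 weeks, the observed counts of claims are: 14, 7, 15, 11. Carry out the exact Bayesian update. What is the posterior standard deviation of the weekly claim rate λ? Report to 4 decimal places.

1.2281

With a Gamma(shape α, rate β) prior, the Poisson likelihood is conjugate: the posterior is Gamma(α + ΣXᵢ, β + n).
Sum of counts S = 47 over n = 4 weeks.
Posterior: Gamma(α+S, β+n) = Gamma(14.20+47, 2.37+4) = Gamma(61.20, 6.37).
SD = √α/β = √61.20/6.37 = 1.2281.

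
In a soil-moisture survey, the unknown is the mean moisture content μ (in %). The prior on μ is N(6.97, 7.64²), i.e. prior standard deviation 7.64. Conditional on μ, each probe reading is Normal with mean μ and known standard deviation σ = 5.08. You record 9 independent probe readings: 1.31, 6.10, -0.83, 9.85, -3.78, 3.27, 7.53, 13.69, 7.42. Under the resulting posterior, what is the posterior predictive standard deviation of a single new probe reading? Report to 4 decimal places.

For Normal data with known variance σ², a Normal(μ₀, σ₀²) prior on μ is conjugate. Posterior precision = 1/σ₀² + n/σ²; posterior mean is the precision-weighted average of μ₀ and x̄.
σ₀² = 7.64² = 58.3696, σ² = 5.08² = 25.8064; σ² + n·σ₀² = 25.8064 + 9·58.3696 = 551.1328.
Posterior precision = 1/σ₀² + n/σ² = 1/58.3696 + 9/25.8064 = (σ² + n·σ₀²)/(σ₀²σ²) = 551.1328/(58.3696·25.8064); posterior variance σₙ² = σ₀²σ²/(σ² + n·σ₀²) = 58.3696·25.8064/551.1328 = 2.733115.
Predictive variance for one new observation = σₙ² + σ² = 58.3696·25.8064/551.1328 + 25.8064 = σ²·(σ₀² + 551.1328)/551.1328 = 25.8064·609.5024/551.1328 = 28.539515; SD = √(25.8064·609.5024/551.1328) = 5.3422.

5.3422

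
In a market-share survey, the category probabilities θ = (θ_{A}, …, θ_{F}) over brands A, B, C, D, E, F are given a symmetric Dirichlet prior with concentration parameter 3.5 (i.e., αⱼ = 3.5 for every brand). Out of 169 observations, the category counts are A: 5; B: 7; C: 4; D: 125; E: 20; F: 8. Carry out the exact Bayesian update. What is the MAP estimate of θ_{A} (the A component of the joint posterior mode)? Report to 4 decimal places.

0.0408

The Dirichlet prior is conjugate to the Multinomial likelihood: each posterior αⱼ = prior αⱼ + observed count nⱼ.
Posterior concentration: (8.5, 10.5, 7.5, 128.5, 23.5, 11.5), total = 190.0.
Joint mode component: (α_{A}−1)/(Σα−K) = 7.5/184.0 = 0.0408.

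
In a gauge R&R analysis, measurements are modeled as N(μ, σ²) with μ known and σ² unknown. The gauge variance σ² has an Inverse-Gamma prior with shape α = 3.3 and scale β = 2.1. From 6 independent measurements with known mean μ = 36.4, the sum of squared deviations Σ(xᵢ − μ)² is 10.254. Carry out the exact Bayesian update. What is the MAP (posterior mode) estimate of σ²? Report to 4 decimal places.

0.9900

With known mean μ and an Inverse-Gamma(α, β) prior on σ², the Normal likelihood is conjugate: posterior is Inv-Gamma(α + n/2, β + Σ(xᵢ−μ)²/2).
Posterior: Inv-Gamma(3.3 + 6/2, 2.1 + 10.254/2) = Inv-Gamma(6.30, 7.2270).
Mode = β/(α+1) = 7.2270/7.30 = 0.9900.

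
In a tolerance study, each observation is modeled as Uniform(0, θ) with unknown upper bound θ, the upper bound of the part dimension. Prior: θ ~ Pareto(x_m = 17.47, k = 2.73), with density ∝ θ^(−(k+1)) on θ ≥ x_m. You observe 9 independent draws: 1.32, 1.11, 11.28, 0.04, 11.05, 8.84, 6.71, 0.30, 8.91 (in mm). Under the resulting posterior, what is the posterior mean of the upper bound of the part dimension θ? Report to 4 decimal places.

19.0981

A Pareto(scale x_m, shape k) prior on the upper bound θ of Uniform(0, θ) is conjugate: posterior is Pareto(max(x_m, max xᵢ), k + n).
Sample maximum = 11.28; prior scale x_m = 17.47 → posterior scale = max = 17.47.
Posterior shape = 2.73 + 9 = 11.73.
E[θ|data] = k·x_m/(k−1) = 11.73·17.47/10.73 = 19.0981.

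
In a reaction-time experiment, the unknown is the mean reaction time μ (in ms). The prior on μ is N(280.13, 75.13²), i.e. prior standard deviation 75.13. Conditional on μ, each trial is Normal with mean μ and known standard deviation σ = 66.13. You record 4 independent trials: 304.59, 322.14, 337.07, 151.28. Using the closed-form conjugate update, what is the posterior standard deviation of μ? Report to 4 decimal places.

For Normal data with known variance σ², a Normal(μ₀, σ₀²) prior on μ is conjugate. Posterior precision = 1/σ₀² + n/σ²; posterior mean is the precision-weighted average of μ₀ and x̄.
σ₀² = 75.13² = 5644.5169, σ² = 66.13² = 4373.1769; σ² + n·σ₀² = 4373.1769 + 4·5644.5169 = 26951.2445.
Posterior precision = 1/σ₀² + n/σ² = 1/5644.5169 + 4/4373.1769 = (σ² + n·σ₀²)/(σ₀²σ²) = 26951.2445/(5644.5169·4373.1769); posterior variance σₙ² = σ₀²σ²/(σ² + n·σ₀²) = 5644.5169·4373.1769/26951.2445 = 915.893547.
Posterior SD = √σₙ² = √(5644.5169·4373.1769/26951.2445) = 30.2637.

30.2637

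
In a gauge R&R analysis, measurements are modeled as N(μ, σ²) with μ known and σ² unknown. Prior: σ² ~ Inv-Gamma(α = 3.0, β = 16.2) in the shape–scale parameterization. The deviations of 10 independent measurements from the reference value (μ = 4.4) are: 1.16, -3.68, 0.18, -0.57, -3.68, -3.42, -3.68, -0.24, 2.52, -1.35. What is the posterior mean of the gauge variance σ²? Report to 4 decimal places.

6.7612

With known mean μ and an Inverse-Gamma(α, β) prior on σ², the Normal likelihood is conjugate: posterior is Inv-Gamma(α + n/2, β + Σ(xᵢ−μ)²/2).
Σ(xᵢ−μ)² = (1.16)² + (-3.68)² + (0.18)² + (-0.57)² + (-3.68)² + (-3.42)² + (-3.68)² + (-0.24)² + (2.52)² + (-1.35)² = 62.2570.
Posterior: Inv-Gamma(3.0 + 10/2, 16.2 + 62.2570/2) = Inv-Gamma(8.00, 47.32850).
E[σ²|data] = β/(α−1) = 47.32850/7.00 = 6.7612.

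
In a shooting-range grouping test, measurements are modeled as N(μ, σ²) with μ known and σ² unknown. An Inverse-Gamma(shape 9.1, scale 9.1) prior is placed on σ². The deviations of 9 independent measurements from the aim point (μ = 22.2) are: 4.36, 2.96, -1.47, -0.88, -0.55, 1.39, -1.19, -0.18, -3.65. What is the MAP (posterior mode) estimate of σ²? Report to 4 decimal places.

With known mean μ and an Inverse-Gamma(α, β) prior on σ², the Normal likelihood is conjugate: posterior is Inv-Gamma(α + n/2, β + Σ(xᵢ−μ)²/2).
Σ(xᵢ−μ)² = (4.36)² + (2.96)² + (-1.47)² + (-0.88)² + (-0.55)² + (1.39)² + (-1.19)² + (-0.18)² + (-3.65)² = 47.7121.
Posterior: Inv-Gamma(9.1 + 9/2, 9.1 + 47.7121/2) = Inv-Gamma(13.60, 32.95605).
Mode = β/(α+1) = 32.95605/14.60 = 2.2573.

2.2573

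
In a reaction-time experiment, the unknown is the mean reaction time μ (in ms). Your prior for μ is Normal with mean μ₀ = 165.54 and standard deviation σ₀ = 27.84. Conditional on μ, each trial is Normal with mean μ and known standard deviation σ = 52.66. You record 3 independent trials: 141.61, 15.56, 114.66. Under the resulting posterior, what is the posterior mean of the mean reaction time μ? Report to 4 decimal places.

131.3663

For Normal data with known variance σ², a Normal(μ₀, σ₀²) prior on μ is conjugate. Posterior precision = 1/σ₀² + n/σ²; posterior mean is the precision-weighted average of μ₀ and x̄.
Σxᵢ = 141.61 + 15.56 + 114.66 = 271.83, so n·x̄ = 271.83.
σ₀² = 27.84² = 775.0656, σ² = 52.66² = 2773.0756; σ² + n·σ₀² = 2773.0756 + 3·775.0656 = 5098.2724.
Posterior mean = (μ₀/σ₀² + n·x̄/σ²)/(1/σ₀² + n/σ²) = (σ²·μ₀ + σ₀²·n·x̄)/(σ² + n·σ₀²) = (2773.0756·165.54 + 775.0656·271.83)/5098.2724 = 669741.016872/5098.2724 = 131.3663.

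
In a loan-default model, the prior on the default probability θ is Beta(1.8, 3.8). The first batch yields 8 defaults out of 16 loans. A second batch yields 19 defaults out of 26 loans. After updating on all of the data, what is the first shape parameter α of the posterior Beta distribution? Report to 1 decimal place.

The Beta prior is conjugate to a Binomial/Bernoulli likelihood; the update adds successes to α and failures to β.
After batch 1: Beta(1.8+8, 3.8+8) = Beta(9.8, 11.8).
After batch 2: Beta(9.8+19, 11.8+7) = Beta(28.8, 18.8).
Posterior α = 28.8.

28.8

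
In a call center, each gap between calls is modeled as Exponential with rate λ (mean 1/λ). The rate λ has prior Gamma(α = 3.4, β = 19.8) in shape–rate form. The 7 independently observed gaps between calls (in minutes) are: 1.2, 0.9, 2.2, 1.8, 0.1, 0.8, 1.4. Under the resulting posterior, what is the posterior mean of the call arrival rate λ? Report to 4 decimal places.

With a Gamma(shape α, rate β) prior on the exponential rate λ, the posterior after n observations with total T = Σxᵢ is Gamma(α+n, β+T).
Sum of observations T = 8.4 minutes; n = 7.
Posterior: Gamma(3.4+7, 19.8+8.4) = Gamma(10.4, 28.2).
Posterior mean of λ = α/β = 10.4/28.2 = 0.3688.

0.3688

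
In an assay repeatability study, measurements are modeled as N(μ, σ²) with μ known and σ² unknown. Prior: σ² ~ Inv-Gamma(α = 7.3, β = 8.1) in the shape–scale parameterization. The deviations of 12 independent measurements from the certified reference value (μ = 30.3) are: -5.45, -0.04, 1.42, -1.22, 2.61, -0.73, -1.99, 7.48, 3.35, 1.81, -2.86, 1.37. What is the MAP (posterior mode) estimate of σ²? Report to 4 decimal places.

With known mean μ and an Inverse-Gamma(α, β) prior on σ², the Normal likelihood is conjugate: posterior is Inv-Gamma(α + n/2, β + Σ(xᵢ−μ)²/2).
Σ(xᵢ−μ)² = (-5.45)² + (-0.04)² + (1.42)² + (-1.22)² + (2.61)² + (-0.73)² + (-1.99)² + (7.48)² + (3.35)² + (1.81)² + (-2.86)² + (1.37)² = 125.0195.
Posterior: Inv-Gamma(7.3 + 12/2, 8.1 + 125.0195/2) = Inv-Gamma(13.30, 70.60975).
Mode = β/(α+1) = 70.60975/14.30 = 4.9377.

4.9377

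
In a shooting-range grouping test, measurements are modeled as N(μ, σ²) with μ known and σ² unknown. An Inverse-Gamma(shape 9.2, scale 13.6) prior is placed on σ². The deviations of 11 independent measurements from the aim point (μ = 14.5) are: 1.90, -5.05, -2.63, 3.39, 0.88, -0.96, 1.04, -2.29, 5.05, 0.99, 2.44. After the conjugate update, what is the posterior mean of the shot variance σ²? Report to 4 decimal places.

With known mean μ and an Inverse-Gamma(α, β) prior on σ², the Normal likelihood is conjugate: posterior is Inv-Gamma(α + n/2, β + Σ(xᵢ−μ)²/2).
Σ(xᵢ−μ)² = (1.90)² + (-5.05)² + (-2.63)² + (3.39)² + (0.88)² + (-0.96)² + (1.04)² + (-2.29)² + (5.05)² + (0.99)² + (2.44)² = 87.9794.
Posterior: Inv-Gamma(9.2 + 11/2, 13.6 + 87.9794/2) = Inv-Gamma(14.70, 57.58970).
E[σ²|data] = β/(α−1) = 57.58970/13.70 = 4.2036.

4.2036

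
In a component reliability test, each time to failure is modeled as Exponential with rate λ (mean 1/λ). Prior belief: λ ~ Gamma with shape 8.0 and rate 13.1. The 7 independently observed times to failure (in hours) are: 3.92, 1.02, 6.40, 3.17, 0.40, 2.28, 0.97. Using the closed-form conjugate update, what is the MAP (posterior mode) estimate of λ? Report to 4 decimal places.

0.4479

With a Gamma(shape α, rate β) prior on the exponential rate λ, the posterior after n observations with total T = Σxᵢ is Gamma(α+n, β+T).
Sum of observations T = 18.16 hours; n = 7.
Posterior: Gamma(8.0+7, 13.1+18.16) = Gamma(15.0, 31.26).
Mode = (α−1)/β = 0.4479.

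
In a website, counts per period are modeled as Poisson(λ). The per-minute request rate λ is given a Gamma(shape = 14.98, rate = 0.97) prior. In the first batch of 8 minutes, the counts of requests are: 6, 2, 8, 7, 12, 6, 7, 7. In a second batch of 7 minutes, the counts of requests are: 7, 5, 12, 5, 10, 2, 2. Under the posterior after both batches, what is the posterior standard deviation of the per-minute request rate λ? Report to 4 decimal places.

With a Gamma(shape α, rate β) prior, the Poisson likelihood is conjugate: the posterior is Gamma(α + ΣXᵢ, β + n).
Batch 1: sum of counts S = 55 over n = 8 minutes.
After batch 1: Gamma(α+S, β+n) = Gamma(14.98+55, 0.97+8) = Gamma(69.98, 8.97).
Batch 2: sum of counts S = 43 over n = 7 minutes.
After batch 2: Gamma(α+S, β+n) = Gamma(69.98+43, 8.97+7) = Gamma(112.98, 15.97).
SD = √α/β = √112.98/15.97 = 0.6656.

0.6656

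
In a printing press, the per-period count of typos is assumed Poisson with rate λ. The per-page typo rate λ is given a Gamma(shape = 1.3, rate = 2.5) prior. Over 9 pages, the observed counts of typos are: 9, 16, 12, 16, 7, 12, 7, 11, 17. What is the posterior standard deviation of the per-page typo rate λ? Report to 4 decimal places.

0.9049

With a Gamma(shape α, rate β) prior, the Poisson likelihood is conjugate: the posterior is Gamma(α + ΣXᵢ, β + n).
Sum of counts S = 107 over n = 9 pages.
Posterior: Gamma(α+S, β+n) = Gamma(1.3+107, 2.5+9) = Gamma(108.3, 11.5).
SD = √α/β = √108.3/11.5 = 0.9049.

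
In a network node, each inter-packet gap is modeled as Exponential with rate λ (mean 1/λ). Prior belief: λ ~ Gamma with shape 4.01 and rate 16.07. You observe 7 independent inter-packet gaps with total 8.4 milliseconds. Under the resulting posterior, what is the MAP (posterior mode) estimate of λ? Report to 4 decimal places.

0.4091

With a Gamma(shape α, rate β) prior on the exponential rate λ, the posterior after n observations with total T = Σxᵢ is Gamma(α+n, β+T).
Posterior: Gamma(4.01+7, 16.07+8.4) = Gamma(11.01, 24.47).
Mode = (α−1)/β = 0.4091.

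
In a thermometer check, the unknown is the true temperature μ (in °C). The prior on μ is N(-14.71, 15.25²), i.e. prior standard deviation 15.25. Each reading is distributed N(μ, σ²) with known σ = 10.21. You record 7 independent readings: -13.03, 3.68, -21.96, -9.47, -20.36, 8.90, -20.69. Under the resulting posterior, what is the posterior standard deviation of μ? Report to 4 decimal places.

For Normal data with known variance σ², a Normal(μ₀, σ₀²) prior on μ is conjugate. Posterior precision = 1/σ₀² + n/σ²; posterior mean is the precision-weighted average of μ₀ and x̄.
σ₀² = 15.25² = 232.5625, σ² = 10.21² = 104.2441; σ² + n·σ₀² = 104.2441 + 7·232.5625 = 1732.1816.
Posterior precision = 1/σ₀² + n/σ² = 1/232.5625 + 7/104.2441 = (σ² + n·σ₀²)/(σ₀²σ²) = 1732.1816/(232.5625·104.2441); posterior variance σₙ² = σ₀²σ²/(σ² + n·σ₀²) = 232.5625·104.2441/1732.1816 = 13.995801.
Posterior SD = √σₙ² = √(232.5625·104.2441/1732.1816) = 3.7411.

3.7411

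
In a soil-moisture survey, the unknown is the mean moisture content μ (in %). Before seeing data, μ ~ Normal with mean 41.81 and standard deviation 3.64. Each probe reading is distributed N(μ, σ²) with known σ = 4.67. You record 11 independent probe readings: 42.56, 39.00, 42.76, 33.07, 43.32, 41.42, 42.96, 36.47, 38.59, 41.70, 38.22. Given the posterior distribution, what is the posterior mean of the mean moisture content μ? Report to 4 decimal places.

40.2411

For Normal data with known variance σ², a Normal(μ₀, σ₀²) prior on μ is conjugate. Posterior precision = 1/σ₀² + n/σ²; posterior mean is the precision-weighted average of μ₀ and x̄.
Σxᵢ = 42.56 + 39.00 + 42.76 + 33.07 + 43.32 + 41.42 + 42.96 + 36.47 + 38.59 + 41.70 + 38.22 = 440.07, so n·x̄ = 440.07.
σ₀² = 3.64² = 13.2496, σ² = 4.67² = 21.8089; σ² + n·σ₀² = 21.8089 + 11·13.2496 = 167.5545.
Posterior mean = (μ₀/σ₀² + n·x̄/σ²)/(1/σ₀² + n/σ²) = (σ²·μ₀ + σ₀²·n·x̄)/(σ² + n·σ₀²) = (21.8089·41.81 + 13.2496·440.07)/167.5545 = 6742.581581/167.5545 = 40.2411.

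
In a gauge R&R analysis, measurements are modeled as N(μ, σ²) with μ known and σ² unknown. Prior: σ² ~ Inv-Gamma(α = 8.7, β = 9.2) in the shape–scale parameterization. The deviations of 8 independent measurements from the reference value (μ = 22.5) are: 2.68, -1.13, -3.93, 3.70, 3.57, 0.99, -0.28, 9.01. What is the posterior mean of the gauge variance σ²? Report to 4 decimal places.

With known mean μ and an Inverse-Gamma(α, β) prior on σ², the Normal likelihood is conjugate: posterior is Inv-Gamma(α + n/2, β + Σ(xᵢ−μ)²/2).
Σ(xᵢ−μ)² = (2.68)² + (-1.13)² + (-3.93)² + (3.70)² + (3.57)² + (0.99)² + (-0.28)² + (9.01)² = 132.5777.
Posterior: Inv-Gamma(8.7 + 8/2, 9.2 + 132.5777/2) = Inv-Gamma(12.70, 75.48885).
E[σ²|data] = β/(α−1) = 75.48885/11.70 = 6.4520.

6.4520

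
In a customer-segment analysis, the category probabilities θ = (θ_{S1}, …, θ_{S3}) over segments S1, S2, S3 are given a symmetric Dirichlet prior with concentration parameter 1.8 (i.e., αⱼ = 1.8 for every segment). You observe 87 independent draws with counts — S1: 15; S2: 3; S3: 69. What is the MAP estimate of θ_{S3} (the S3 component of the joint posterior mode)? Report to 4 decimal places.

0.7808

The Dirichlet prior is conjugate to the Multinomial likelihood: each posterior αⱼ = prior αⱼ + observed count nⱼ.
Posterior concentration: (16.8, 4.8, 70.8), total = 92.4.
Joint mode component: (α_{S3}−1)/(Σα−K) = 69.8/89.4 = 0.7808.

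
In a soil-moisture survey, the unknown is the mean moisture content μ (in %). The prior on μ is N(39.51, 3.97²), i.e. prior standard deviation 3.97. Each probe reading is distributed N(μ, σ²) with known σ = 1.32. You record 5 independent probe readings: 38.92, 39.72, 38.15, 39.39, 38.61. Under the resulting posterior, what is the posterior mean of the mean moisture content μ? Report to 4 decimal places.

For Normal data with known variance σ², a Normal(μ₀, σ₀²) prior on μ is conjugate. Posterior precision = 1/σ₀² + n/σ²; posterior mean is the precision-weighted average of μ₀ and x̄.
Σxᵢ = 38.92 + 39.72 + 38.15 + 39.39 + 38.61 = 194.79, so n·x̄ = 194.79.
σ₀² = 3.97² = 15.7609, σ² = 1.32² = 1.7424; σ² + n·σ₀² = 1.7424 + 5·15.7609 = 80.5469.
Posterior mean = (μ₀/σ₀² + n·x̄/σ²)/(1/σ₀² + n/σ²) = (σ²·μ₀ + σ₀²·n·x̄)/(σ² + n·σ₀²) = (1.7424·39.51 + 15.7609·194.79)/80.5469 = 3138.907935/80.5469 = 38.9699.

38.9699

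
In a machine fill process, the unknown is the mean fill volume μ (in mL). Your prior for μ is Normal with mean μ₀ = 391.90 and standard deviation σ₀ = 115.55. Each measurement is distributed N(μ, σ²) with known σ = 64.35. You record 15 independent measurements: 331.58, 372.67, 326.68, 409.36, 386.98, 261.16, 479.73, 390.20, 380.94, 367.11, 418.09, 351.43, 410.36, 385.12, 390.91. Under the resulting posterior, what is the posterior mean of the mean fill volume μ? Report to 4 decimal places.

For Normal data with known variance σ², a Normal(μ₀, σ₀²) prior on μ is conjugate. Posterior precision = 1/σ₀² + n/σ²; posterior mean is the precision-weighted average of μ₀ and x̄.
Σxᵢ = 331.58 + 372.67 + 326.68 + 409.36 + 386.98 + 261.16 + 479.73 + 390.20 + 380.94 + 367.11 + 418.09 + 351.43 + 410.36 + 385.12 + 390.91 = 5662.32, so n·x̄ = 5662.32.
σ₀² = 115.55² = 13351.8025, σ² = 64.35² = 4140.9225; σ² + n·σ₀² = 4140.9225 + 15·13351.8025 = 204417.96.
Posterior mean = (μ₀/σ₀² + n·x̄/σ²)/(1/σ₀² + n/σ²) = (σ²·μ₀ + σ₀²·n·x̄)/(σ² + n·σ₀²) = (4140.9225·391.90 + 13351.8025·5662.32)/204417.96 = 77225005.85955/204417.96 = 377.7799.

377.7799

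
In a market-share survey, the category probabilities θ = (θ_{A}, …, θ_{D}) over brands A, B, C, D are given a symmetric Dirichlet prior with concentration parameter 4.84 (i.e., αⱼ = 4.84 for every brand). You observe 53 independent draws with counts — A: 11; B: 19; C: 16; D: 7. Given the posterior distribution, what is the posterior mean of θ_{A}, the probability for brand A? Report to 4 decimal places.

The Dirichlet prior is conjugate to the Multinomial likelihood: each posterior αⱼ = prior αⱼ + observed count nⱼ.
Posterior concentration: (15.84, 23.84, 20.84, 11.84), total = 72.36.
E[θ_{A}|data] = α_{A}/Σα = 15.84/72.36 = 0.2189.

0.2189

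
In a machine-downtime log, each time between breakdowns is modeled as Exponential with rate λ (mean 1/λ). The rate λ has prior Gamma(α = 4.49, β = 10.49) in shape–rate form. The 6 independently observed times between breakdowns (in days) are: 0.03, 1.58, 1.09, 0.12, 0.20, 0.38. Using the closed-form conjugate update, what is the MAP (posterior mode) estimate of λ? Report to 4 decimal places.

With a Gamma(shape α, rate β) prior on the exponential rate λ, the posterior after n observations with total T = Σxᵢ is Gamma(α+n, β+T).
Sum of observations T = 3.40 days; n = 6.
Posterior: Gamma(4.49+6, 10.49+3.40) = Gamma(10.49, 13.89).
Mode = (α−1)/β = 0.6832.

0.6832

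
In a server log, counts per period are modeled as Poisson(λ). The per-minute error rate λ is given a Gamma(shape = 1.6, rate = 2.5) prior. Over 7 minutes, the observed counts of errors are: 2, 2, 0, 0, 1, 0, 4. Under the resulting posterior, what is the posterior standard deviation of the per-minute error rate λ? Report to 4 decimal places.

With a Gamma(shape α, rate β) prior, the Poisson likelihood is conjugate: the posterior is Gamma(α + ΣXᵢ, β + n).
Sum of counts S = 9 over n = 7 minutes.
Posterior: Gamma(α+S, β+n) = Gamma(1.6+9, 2.5+7) = Gamma(10.6, 9.5).
SD = √α/β = √10.6/9.5 = 0.3427.

0.3427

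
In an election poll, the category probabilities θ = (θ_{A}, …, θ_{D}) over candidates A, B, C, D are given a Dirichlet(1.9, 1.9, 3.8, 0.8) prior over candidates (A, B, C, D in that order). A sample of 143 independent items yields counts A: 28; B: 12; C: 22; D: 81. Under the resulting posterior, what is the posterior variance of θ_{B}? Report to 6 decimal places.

The Dirichlet prior is conjugate to the Multinomial likelihood: each posterior αⱼ = prior αⱼ + observed count nⱼ.
Posterior concentration: (29.9, 13.9, 25.8, 81.8), total = 151.4.
Var[θ_j] = α_j(Σα−α_j)/((Σα)²(Σα+1)) = 13.9·137.5/(151.4²·152.4) = 0.000547.

0.000547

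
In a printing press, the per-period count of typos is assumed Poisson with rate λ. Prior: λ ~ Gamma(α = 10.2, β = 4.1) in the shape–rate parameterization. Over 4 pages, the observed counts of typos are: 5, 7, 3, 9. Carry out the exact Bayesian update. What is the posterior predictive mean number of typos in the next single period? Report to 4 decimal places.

With a Gamma(shape α, rate β) prior, the Poisson likelihood is conjugate: the posterior is Gamma(α + ΣXᵢ, β + n).
Sum of counts S = 24 over n = 4 pages.
Posterior: Gamma(α+S, β+n) = Gamma(10.2+24, 4.1+4) = Gamma(34.2, 8.1).
The predictive distribution for one future period is NegBinom with mean α/β = 4.2222.

4.2222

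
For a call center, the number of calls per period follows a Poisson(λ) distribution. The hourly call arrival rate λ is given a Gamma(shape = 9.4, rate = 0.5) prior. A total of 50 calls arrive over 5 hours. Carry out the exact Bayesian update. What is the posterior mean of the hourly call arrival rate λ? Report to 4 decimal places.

With a Gamma(shape α, rate β) prior, the Poisson likelihood is conjugate: the posterior is Gamma(α + ΣXᵢ, β + n).
Posterior: Gamma(α+S, β+n) = Gamma(9.4+50, 0.5+5) = Gamma(59.4, 5.5).
Posterior mean = α/β = 59.4/5.5 = 10.8000.

10.8000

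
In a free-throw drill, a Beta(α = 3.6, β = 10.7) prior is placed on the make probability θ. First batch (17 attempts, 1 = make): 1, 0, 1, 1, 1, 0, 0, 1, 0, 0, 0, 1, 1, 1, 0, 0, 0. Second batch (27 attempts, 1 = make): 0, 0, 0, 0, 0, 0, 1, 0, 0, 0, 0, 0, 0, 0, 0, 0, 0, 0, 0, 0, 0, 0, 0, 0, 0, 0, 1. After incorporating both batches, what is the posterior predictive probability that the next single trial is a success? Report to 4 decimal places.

0.2333

The Beta prior is conjugate to a Binomial/Bernoulli likelihood; the update adds successes to α and failures to β.
After batch 1: Beta(3.6+8, 10.7+9) = Beta(11.6, 19.7).
After batch 2: Beta(11.6+2, 19.7+25) = Beta(13.6, 44.7).
For a single future Bernoulli trial, P(success | data) = α/(α+β) = 0.2333.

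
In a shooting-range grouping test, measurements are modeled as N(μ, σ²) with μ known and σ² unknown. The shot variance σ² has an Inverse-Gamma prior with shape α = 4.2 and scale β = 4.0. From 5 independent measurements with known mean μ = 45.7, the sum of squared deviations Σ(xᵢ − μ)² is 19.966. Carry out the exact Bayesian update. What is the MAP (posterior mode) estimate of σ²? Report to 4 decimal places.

With known mean μ and an Inverse-Gamma(α, β) prior on σ², the Normal likelihood is conjugate: posterior is Inv-Gamma(α + n/2, β + Σ(xᵢ−μ)²/2).
Posterior: Inv-Gamma(4.2 + 5/2, 4.0 + 19.966/2) = Inv-Gamma(6.70, 13.9830).
Mode = β/(α+1) = 13.9830/7.70 = 1.8160.

1.8160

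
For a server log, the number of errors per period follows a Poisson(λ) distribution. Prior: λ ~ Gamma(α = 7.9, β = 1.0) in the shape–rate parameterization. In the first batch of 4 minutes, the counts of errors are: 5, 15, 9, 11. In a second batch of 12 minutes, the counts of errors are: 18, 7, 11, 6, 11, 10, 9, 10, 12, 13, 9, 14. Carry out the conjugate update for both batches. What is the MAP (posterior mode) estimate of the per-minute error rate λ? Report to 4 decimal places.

10.4059

With a Gamma(shape α, rate β) prior, the Poisson likelihood is conjugate: the posterior is Gamma(α + ΣXᵢ, β + n).
Batch 1: sum of counts S = 40 over n = 4 minutes.
After batch 1: Gamma(α+S, β+n) = Gamma(7.9+40, 1.0+4) = Gamma(47.9, 5.0).
Batch 2: sum of counts S = 130 over n = 12 minutes.
After batch 2: Gamma(α+S, β+n) = Gamma(47.9+130, 5.0+12) = Gamma(177.9, 17.0).
Mode of Gamma(α,β) for α≥1 is (α−1)/β = 176.9/17.0 = 10.4059.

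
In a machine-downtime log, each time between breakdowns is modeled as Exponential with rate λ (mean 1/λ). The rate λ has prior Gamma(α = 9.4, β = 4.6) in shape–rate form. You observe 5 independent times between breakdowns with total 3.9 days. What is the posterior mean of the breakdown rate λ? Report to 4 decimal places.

With a Gamma(shape α, rate β) prior on the exponential rate λ, the posterior after n observations with total T = Σxᵢ is Gamma(α+n, β+T).
Posterior: Gamma(9.4+5, 4.6+3.9) = Gamma(14.4, 8.5).
Posterior mean of λ = α/β = 14.4/8.5 = 1.6941.

1.6941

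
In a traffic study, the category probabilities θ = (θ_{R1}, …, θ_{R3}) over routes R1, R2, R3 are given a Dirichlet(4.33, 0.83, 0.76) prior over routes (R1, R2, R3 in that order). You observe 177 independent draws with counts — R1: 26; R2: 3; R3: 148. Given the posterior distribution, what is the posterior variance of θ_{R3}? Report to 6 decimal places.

The Dirichlet prior is conjugate to the Multinomial likelihood: each posterior αⱼ = prior αⱼ + observed count nⱼ.
Posterior concentration: (30.33, 3.83, 148.76), total = 182.92.
Var[θ_j] = α_j(Σα−α_j)/((Σα)²(Σα+1)) = 148.76·34.16/(182.92²·183.92) = 0.000826.

0.000826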